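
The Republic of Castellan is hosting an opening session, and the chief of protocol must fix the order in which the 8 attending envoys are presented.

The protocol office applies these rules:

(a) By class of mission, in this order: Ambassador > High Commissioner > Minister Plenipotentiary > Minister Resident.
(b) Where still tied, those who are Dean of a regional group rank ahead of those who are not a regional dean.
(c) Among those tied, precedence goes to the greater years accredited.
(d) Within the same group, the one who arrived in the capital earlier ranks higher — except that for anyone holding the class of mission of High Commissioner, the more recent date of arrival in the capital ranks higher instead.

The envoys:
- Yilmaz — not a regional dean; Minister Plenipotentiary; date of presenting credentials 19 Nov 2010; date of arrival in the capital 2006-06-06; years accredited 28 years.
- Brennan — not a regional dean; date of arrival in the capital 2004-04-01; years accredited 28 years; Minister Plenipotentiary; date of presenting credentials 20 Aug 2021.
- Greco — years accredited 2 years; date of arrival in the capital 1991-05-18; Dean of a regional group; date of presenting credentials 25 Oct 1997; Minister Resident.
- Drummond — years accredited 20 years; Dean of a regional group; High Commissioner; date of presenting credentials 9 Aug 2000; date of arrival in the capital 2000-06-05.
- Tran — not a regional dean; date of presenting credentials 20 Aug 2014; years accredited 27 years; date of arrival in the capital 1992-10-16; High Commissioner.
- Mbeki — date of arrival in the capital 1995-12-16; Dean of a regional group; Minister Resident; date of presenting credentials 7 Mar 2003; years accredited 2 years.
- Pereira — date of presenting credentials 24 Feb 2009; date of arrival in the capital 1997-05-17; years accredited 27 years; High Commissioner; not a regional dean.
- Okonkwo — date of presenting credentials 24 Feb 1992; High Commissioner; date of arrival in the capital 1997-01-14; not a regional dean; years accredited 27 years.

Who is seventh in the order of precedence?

By class of mission: Drummond, Pereira, Okonkwo and Tran (High Commissioner); then Brennan and Yilmaz (Minister Plenipotentiary); then Greco and Mbeki (Minister Resident).
Among Drummond, Pereira, Okonkwo and Tran, Dean of a regional group before not a regional dean: Drummond (Dean of a regional group) before Pereira, Okonkwo and Tran (not a regional dean).
Pereira, Okonkwo and Tran all have years accredited 27 years, so the next rule applies.
Among Pereira, Okonkwo and Tran, by date of arrival in the capital (later first) (reversed rule for this group): Pereira (1997-05-17) before Okonkwo (1997-01-14) before Tran (1992-10-16).
Brennan and Yilmaz are each not a regional dean, so the next rule applies.
Brennan and Yilmaz both have years accredited 28 years, so the next rule applies.
Among Brennan and Yilmaz, by date of arrival in the capital (earlier first): Brennan (2004-04-01) before Yilmaz (2006-06-06).
Greco and Mbeki are each Dean of a regional group, so the next rule applies.
Greco and Mbeki both have years accredited 2 years, so the next rule applies.
Among Greco and Mbeki, by date of arrival in the capital (earlier first): Greco (1991-05-18) before Mbeki (1995-12-16).
Order: Drummond, Pereira, Okonkwo, Tran, Brennan, Yilmaz, Greco, Mbeki.

Greco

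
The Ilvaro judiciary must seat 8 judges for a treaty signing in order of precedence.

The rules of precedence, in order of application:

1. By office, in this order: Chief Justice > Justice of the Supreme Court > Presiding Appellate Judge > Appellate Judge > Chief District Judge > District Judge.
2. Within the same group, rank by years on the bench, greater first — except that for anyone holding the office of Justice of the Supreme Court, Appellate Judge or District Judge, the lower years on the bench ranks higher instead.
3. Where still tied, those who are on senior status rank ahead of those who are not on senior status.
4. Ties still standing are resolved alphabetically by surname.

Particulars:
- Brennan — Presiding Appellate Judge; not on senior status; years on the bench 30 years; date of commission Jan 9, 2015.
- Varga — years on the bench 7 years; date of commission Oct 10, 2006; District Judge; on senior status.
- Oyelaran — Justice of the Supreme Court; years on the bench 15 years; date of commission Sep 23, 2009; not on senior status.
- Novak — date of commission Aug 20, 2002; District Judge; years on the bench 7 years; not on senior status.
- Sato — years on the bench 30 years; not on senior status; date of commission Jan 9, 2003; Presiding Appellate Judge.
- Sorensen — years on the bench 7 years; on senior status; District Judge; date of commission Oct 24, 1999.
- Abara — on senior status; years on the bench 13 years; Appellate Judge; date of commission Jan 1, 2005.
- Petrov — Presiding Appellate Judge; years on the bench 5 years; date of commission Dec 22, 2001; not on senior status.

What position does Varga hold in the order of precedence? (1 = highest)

By office: Oyelaran (Justice of the Supreme Court); then Brennan, Sato and Petrov (Presiding Appellate Judge); then Abara (Appellate Judge); then Sorensen, Varga and Novak (District Judge).
Among Brennan, Sato and Petrov, by years on the bench (higher first): Brennan and Sato (30 years) before Petrov (5 years).
Brennan and Sato are each not on senior status, so the next rule applies.
Among Brennan and Sato, alphabetically by surname: Brennan before Sato.
Sorensen, Varga and Novak all have years on the bench 7 years, so the next rule applies.
Among Sorensen, Varga and Novak, on senior status before not on senior status: Sorensen and Varga (on senior status) before Novak (not on senior status).
Among Sorensen and Varga, alphabetically by surname: Sorensen before Varga.
Order: Oyelaran, Brennan, Sato, Petrov, Abara, Sorensen, Varga, Novak. So position 7.

7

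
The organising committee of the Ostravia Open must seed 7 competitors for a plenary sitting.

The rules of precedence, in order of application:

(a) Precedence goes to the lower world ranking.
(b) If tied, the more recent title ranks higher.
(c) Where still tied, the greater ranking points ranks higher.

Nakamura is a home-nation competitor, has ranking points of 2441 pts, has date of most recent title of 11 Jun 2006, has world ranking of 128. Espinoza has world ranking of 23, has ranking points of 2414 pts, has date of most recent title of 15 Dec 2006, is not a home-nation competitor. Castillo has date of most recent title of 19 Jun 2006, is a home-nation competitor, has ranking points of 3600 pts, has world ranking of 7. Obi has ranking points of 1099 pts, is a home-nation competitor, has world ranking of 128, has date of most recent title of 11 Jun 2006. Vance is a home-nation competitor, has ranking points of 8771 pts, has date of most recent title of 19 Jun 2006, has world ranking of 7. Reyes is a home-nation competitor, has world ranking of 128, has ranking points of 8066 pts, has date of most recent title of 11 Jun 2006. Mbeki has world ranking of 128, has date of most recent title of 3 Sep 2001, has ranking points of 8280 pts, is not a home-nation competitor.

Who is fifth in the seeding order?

Nakamura

By world ranking (lower first): Vance and Castillo (both 7); then Espinoza (23); then Reyes, Nakamura, Obi and Mbeki (each 128).
Vance and Castillo both have date of most recent title 19 Jun 2006, so the next rule applies.
Among Vance and Castillo, by ranking points (higher first): Vance (8771 pts) before Castillo (3600 pts).
Among Reyes, Nakamura, Obi and Mbeki, by date of most recent title (later first): Reyes, Nakamura and Obi (11 Jun 2006) before Mbeki (3 Sep 2001).
Among Reyes, Nakamura and Obi, by ranking points (higher first): Reyes (8066 pts) before Nakamura (2441 pts) before Obi (1099 pts).
Order: Vance, Castillo, Espinoza, Reyes, Nakamura, Obi, Mbeki.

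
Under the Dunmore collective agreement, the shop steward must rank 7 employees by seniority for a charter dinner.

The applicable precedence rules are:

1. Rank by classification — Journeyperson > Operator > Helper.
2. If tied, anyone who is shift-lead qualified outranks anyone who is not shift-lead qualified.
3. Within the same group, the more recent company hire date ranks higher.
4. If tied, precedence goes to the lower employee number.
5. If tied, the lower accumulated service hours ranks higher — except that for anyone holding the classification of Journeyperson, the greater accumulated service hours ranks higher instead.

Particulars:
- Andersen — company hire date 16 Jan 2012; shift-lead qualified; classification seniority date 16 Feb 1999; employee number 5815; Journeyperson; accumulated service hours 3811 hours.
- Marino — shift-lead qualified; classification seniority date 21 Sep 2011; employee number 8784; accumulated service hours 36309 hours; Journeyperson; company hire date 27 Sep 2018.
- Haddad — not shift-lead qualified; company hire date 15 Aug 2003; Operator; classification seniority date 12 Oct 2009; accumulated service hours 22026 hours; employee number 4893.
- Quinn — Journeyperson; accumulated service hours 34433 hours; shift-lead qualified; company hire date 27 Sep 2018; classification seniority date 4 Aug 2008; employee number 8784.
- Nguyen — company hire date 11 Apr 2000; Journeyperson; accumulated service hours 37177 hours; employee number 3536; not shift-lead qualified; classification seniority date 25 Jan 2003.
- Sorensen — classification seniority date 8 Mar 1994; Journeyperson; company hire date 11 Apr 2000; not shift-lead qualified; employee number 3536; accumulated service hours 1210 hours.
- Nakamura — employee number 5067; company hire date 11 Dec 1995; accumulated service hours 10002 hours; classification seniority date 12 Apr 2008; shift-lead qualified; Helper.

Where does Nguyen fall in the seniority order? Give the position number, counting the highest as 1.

4

By classification: Marino, Quinn, Andersen, Nguyen and Sorensen (Journeyperson); then Haddad (Operator); then Nakamura (Helper).
Among Marino, Quinn, Andersen, Nguyen and Sorensen, shift-lead qualified before not shift-lead qualified: Marino, Quinn and Andersen (shift-lead qualified) before Nguyen and Sorensen (not shift-lead qualified).
Among Marino, Quinn and Andersen, by company hire date (later first): Marino and Quinn (27 Sep 2018) before Andersen (16 Jan 2012).
Marino and Quinn both have employee number 8784, so the next rule applies.
Among Marino and Quinn, by accumulated service hours (higher first) (reversed rule for this group): Marino (36309 hours) before Quinn (34433 hours).
Nguyen and Sorensen both have company hire date 11 Apr 2000, so the next rule applies.
Nguyen and Sorensen both have employee number 3536, so the next rule applies.
Among Nguyen and Sorensen, by accumulated service hours (higher first) (reversed rule for this group): Nguyen (37177 hours) before Sorensen (1210 hours).
Order: Marino, Quinn, Andersen, Nguyen, Sorensen, Haddad, Nakamura. So position 4.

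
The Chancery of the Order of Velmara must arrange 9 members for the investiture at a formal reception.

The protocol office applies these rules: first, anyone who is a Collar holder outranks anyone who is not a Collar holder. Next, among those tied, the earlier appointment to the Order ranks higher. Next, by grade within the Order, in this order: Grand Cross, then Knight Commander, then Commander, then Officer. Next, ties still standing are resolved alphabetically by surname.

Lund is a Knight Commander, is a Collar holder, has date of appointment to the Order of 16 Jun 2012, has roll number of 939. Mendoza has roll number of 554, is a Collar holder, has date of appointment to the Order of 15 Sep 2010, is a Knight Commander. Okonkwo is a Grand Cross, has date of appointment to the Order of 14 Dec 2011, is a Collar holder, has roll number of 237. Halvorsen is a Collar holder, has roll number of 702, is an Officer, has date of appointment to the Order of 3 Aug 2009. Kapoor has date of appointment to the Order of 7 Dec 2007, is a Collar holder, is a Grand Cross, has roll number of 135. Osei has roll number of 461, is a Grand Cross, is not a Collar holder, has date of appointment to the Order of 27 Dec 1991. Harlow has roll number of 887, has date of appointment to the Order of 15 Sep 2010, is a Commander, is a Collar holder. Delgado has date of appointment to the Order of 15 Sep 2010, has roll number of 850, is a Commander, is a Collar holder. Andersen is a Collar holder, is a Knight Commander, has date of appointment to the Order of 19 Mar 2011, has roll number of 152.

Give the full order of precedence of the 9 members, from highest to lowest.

Kapoor, Halvorsen, Mendoza, Delgado, Harlow, Andersen, Okonkwo, Lund, Osei

By the first rule: Kapoor, Halvorsen, Mendoza, Delgado, Harlow, Andersen, Okonkwo and Lund (each a Collar holder); then Osei (not a Collar holder).
Among Kapoor, Halvorsen, Mendoza, Delgado, Harlow, Andersen, Okonkwo and Lund, by date of appointment to the Order (earlier first): Kapoor (7 Dec 2007) before Halvorsen (3 Aug 2009) before Mendoza, Delgado and Harlow (15 Sep 2010) before Andersen (19 Mar 2011) before Okonkwo (14 Dec 2011) before Lund (16 Jun 2012).
Among Mendoza, Delgado and Harlow, by grade within the Order: Mendoza (Knight Commander) before Delgado and Harlow (Commander).
Among Delgado and Harlow, alphabetically by surname: Delgado before Harlow.
Full order: Kapoor, Halvorsen, Mendoza, Delgado, Harlow, Andersen, Okonkwo, Lund, Osei.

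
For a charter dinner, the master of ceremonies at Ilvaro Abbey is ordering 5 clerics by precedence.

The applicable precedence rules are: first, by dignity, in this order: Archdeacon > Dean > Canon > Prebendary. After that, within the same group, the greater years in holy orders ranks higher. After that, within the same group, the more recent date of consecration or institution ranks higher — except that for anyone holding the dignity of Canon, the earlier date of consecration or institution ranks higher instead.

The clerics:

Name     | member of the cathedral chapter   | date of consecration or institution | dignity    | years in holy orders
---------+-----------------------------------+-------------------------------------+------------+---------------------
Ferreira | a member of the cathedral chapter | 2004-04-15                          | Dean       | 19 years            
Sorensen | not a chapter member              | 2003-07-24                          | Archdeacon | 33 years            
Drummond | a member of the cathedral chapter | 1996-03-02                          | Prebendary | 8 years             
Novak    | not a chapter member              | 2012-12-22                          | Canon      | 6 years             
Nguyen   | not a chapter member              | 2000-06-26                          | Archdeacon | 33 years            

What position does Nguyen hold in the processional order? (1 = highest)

2

By dignity: Sorensen and Nguyen (Archdeacon); then Ferreira (Dean); then Novak (Canon); then Drummond (Prebendary).
Sorensen and Nguyen both have years in holy orders 33 years, so the next rule applies.
Among Sorensen and Nguyen, by date of consecration or institution (later first): Sorensen (2003-07-24) before Nguyen (2000-06-26).
Order: Sorensen, Nguyen, Ferreira, Novak, Drummond. So position 2.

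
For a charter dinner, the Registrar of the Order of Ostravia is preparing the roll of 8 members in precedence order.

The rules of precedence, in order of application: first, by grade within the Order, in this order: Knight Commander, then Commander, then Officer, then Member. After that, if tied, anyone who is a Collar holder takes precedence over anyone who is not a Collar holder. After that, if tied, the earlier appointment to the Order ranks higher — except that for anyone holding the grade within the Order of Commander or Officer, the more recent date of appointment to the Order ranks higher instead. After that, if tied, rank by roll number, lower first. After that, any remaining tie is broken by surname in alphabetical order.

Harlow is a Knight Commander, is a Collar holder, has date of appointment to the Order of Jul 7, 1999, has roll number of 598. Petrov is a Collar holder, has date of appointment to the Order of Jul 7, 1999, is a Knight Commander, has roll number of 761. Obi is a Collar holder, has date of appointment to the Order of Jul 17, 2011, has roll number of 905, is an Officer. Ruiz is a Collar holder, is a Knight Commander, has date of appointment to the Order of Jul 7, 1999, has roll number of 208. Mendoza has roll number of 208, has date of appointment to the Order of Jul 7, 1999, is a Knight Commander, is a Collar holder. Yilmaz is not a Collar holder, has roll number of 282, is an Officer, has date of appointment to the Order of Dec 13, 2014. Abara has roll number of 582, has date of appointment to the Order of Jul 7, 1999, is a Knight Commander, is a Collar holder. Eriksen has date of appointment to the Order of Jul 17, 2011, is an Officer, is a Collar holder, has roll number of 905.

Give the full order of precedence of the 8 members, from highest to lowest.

Mendoza, Ruiz, Abara, Harlow, Petrov, Eriksen, Obi, Yilmaz

By grade within the Order: Mendoza, Ruiz, Abara, Harlow and Petrov (Knight Commander); then Eriksen, Obi and Yilmaz (Officer).
Mendoza, Ruiz, Abara, Harlow and Petrov are each a Collar holder, so the next rule applies.
Mendoza, Ruiz, Abara, Harlow and Petrov all have date of appointment to the Order Jul 7, 1999, so the next rule applies.
Among Mendoza, Ruiz, Abara, Harlow and Petrov, by roll number (lower first): Mendoza and Ruiz (208) before Abara (582) before Harlow (598) before Petrov (761).
Among Mendoza and Ruiz, alphabetically by surname: Mendoza before Ruiz.
Among Eriksen, Obi and Yilmaz, a Collar holder before not a Collar holder: Eriksen and Obi (a Collar holder) before Yilmaz (not a Collar holder).
Eriksen and Obi both have date of appointment to the Order Jul 17, 2011, so the next rule applies.
Eriksen and Obi both have roll number 905, so the next rule applies.
Among Eriksen and Obi, alphabetically by surname: Eriksen before Obi.
Full order: Mendoza, Ruiz, Abara, Harlow, Petrov, Eriksen, Obi, Yilmaz.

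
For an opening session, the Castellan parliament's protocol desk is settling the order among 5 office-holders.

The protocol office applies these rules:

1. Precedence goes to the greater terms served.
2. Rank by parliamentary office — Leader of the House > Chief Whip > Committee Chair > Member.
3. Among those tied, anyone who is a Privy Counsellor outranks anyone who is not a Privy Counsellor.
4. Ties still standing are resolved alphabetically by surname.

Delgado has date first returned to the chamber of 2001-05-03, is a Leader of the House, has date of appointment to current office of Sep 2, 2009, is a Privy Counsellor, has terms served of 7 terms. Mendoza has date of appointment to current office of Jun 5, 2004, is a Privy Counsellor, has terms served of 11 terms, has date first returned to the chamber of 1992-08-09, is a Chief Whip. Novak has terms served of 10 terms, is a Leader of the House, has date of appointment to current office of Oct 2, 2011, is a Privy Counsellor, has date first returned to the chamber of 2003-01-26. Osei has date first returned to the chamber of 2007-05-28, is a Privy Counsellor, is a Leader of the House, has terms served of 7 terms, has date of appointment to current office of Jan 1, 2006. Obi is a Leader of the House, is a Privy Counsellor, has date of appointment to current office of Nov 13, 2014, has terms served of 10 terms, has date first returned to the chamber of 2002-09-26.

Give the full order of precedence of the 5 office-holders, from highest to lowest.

Mendoza, Novak, Obi, Delgado, Osei

By terms served (higher first): Mendoza (11 terms); then Novak and Obi (both 10 terms); then Delgado and Osei (both 7 terms).
Novak and Obi are each Leader of the House, so the next rule applies.
Novak and Obi are each a Privy Counsellor, so the next rule applies.
Among Novak and Obi, alphabetically by surname: Novak before Obi.
Delgado and Osei are each Leader of the House, so the next rule applies.
Delgado and Osei are each a Privy Counsellor, so the next rule applies.
Among Delgado and Osei, alphabetically by surname: Delgado before Osei.
Full order: Mendoza, Novak, Obi, Delgado, Osei.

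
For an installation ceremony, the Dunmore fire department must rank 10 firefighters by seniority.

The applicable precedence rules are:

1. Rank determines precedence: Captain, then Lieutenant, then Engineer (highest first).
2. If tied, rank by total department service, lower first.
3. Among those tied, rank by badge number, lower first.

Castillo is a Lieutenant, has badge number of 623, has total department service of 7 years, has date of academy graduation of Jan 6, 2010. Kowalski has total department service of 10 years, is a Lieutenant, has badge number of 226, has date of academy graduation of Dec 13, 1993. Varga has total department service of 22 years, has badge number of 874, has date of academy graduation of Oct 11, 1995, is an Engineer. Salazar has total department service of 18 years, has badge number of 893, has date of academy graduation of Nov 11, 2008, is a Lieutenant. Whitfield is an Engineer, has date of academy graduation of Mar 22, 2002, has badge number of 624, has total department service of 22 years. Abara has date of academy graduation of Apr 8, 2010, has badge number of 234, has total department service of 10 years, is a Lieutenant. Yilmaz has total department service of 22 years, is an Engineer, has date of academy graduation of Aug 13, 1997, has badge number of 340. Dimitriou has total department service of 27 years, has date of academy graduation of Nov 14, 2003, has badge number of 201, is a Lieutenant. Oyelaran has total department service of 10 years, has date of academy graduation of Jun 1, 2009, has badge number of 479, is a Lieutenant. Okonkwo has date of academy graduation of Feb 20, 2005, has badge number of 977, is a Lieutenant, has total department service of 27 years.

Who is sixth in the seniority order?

By rank: Castillo, Kowalski, Abara, Oyelaran, Salazar, Dimitriou and Okonkwo (Lieutenant); then Yilmaz, Whitfield and Varga (Engineer).
Among Castillo, Kowalski, Abara, Oyelaran, Salazar, Dimitriou and Okonkwo, by total department service (lower first): Castillo (7 years) before Kowalski, Abara and Oyelaran (10 years) before Salazar (18 years) before Dimitriou and Okonkwo (27 years).
Among Kowalski, Abara and Oyelaran, by badge number (lower first): Kowalski (226) before Abara (234) before Oyelaran (479).
Among Dimitriou and Okonkwo, by badge number (lower first): Dimitriou (201) before Okonkwo (977).
Yilmaz, Whitfield and Varga all have total department service 22 years, so the next rule applies.
Among Yilmaz, Whitfield and Varga, by badge number (lower first): Yilmaz (340) before Whitfield (624) before Varga (874).
Order: Castillo, Kowalski, Abara, Oyelaran, Salazar, Dimitriou, Okonkwo, Yilmaz, Whitfield, Varga.

Dimitriou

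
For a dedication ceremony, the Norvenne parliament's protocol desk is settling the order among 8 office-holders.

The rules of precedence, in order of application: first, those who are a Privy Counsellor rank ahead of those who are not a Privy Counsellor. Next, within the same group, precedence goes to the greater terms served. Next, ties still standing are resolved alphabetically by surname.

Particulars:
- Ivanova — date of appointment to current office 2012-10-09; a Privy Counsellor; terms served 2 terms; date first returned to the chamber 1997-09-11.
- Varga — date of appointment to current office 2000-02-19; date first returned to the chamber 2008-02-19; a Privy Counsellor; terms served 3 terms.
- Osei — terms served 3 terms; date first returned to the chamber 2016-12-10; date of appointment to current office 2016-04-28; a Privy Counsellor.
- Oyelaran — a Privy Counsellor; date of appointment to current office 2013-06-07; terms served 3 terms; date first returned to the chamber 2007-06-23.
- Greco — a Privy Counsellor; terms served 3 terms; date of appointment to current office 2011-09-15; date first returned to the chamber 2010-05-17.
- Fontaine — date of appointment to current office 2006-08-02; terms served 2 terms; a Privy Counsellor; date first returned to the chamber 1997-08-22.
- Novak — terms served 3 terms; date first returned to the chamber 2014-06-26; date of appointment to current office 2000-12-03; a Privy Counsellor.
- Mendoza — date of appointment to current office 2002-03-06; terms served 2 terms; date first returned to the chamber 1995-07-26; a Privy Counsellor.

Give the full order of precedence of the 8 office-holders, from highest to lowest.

By the first rule: Greco, Novak, Osei, Oyelaran, Varga, Fontaine, Ivanova and Mendoza (each a Privy Counsellor).
Among Greco, Novak, Osei, Oyelaran, Varga, Fontaine, Ivanova and Mendoza, by terms served (higher first): Greco, Novak, Osei, Oyelaran and Varga (3 terms) before Fontaine, Ivanova and Mendoza (2 terms).
Among Greco, Novak, Osei, Oyelaran and Varga, alphabetically by surname: Greco before Novak before Osei before Oyelaran before Varga.
Among Fontaine, Ivanova and Mendoza, alphabetically by surname: Fontaine before Ivanova before Mendoza.
Full order: Greco, Novak, Osei, Oyelaran, Varga, Fontaine, Ivanova, Mendoza.

Greco, Novak, Osei, Oyelaran, Varga, Fontaine, Ivanova, Mendoza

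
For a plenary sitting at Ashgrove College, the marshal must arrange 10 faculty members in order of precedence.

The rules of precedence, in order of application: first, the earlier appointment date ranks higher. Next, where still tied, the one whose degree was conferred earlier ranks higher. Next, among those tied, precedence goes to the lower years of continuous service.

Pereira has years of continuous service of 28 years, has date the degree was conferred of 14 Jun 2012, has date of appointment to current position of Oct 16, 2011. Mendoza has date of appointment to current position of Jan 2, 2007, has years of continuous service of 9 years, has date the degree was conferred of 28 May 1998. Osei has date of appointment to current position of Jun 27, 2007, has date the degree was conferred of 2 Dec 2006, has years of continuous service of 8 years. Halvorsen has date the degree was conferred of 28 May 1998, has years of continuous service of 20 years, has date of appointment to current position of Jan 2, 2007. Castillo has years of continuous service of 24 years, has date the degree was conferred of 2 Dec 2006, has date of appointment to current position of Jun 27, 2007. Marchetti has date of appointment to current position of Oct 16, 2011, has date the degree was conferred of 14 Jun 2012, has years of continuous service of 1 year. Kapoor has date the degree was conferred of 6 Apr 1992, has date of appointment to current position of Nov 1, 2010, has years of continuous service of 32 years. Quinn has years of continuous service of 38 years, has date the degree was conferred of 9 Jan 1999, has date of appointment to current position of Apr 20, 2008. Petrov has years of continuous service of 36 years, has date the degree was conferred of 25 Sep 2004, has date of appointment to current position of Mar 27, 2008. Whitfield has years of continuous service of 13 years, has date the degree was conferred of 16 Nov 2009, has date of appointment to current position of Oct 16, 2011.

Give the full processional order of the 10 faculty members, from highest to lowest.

By date of appointment to current position (earlier first): Mendoza and Halvorsen (both Jan 2, 2007); then Osei and Castillo (both Jun 27, 2007); then Petrov (Mar 27, 2008); then Quinn (Apr 20, 2008); then Kapoor (Nov 1, 2010); then Whitfield, Marchetti and Pereira (each Oct 16, 2011).
Mendoza and Halvorsen both have date the degree was conferred 28 May 1998, so the next rule applies.
Among Mendoza and Halvorsen, by years of continuous service (lower first): Mendoza (9 years) before Halvorsen (20 years).
Osei and Castillo both have date the degree was conferred 2 Dec 2006, so the next rule applies.
Among Osei and Castillo, by years of continuous service (lower first): Osei (8 years) before Castillo (24 years).
Among Whitfield, Marchetti and Pereira, by date the degree was conferred (earlier first): Whitfield (16 Nov 2009) before Marchetti and Pereira (14 Jun 2012).
Among Marchetti and Pereira, by years of continuous service (lower first): Marchetti (1 year) before Pereira (28 years).
Full order: Mendoza, Halvorsen, Osei, Castillo, Petrov, Quinn, Kapoor, Whitfield, Marchetti, Pereira.

Mendoza, Halvorsen, Osei, Castillo, Petrov, Quinn, Kapoor, Whitfield, Marchetti, Pereira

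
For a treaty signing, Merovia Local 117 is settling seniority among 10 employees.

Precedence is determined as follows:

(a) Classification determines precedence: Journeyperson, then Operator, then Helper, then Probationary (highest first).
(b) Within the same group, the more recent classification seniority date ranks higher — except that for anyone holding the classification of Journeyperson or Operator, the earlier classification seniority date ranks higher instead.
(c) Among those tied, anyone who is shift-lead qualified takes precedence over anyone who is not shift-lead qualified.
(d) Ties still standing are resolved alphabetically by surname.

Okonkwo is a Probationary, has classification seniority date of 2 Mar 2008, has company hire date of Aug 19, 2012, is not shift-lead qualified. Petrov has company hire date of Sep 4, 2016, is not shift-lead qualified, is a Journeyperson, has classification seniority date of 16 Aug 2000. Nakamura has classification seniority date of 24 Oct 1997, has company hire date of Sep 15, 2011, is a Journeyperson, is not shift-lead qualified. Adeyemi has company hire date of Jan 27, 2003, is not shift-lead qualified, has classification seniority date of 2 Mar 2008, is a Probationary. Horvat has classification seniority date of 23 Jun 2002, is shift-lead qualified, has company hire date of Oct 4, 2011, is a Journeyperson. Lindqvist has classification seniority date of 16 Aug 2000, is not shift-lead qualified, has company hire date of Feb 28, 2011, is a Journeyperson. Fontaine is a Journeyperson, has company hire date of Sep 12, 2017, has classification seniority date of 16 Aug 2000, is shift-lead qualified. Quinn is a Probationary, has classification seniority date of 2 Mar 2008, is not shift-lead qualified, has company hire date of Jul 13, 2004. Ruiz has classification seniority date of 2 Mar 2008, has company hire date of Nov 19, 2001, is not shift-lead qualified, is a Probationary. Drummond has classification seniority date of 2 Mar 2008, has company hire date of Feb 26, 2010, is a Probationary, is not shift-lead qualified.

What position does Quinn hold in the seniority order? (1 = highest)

9

By classification: Nakamura, Fontaine, Lindqvist, Petrov and Horvat (Journeyperson); then Adeyemi, Drummond, Okonkwo, Quinn and Ruiz (Probationary).
Among Nakamura, Fontaine, Lindqvist, Petrov and Horvat, by classification seniority date (earlier first) (reversed rule for this group): Nakamura (24 Oct 1997) before Fontaine, Lindqvist and Petrov (16 Aug 2000) before Horvat (23 Jun 2002).
Among Fontaine, Lindqvist and Petrov, shift-lead qualified before not shift-lead qualified: Fontaine (shift-lead qualified) before Lindqvist and Petrov (not shift-lead qualified).
Among Lindqvist and Petrov, alphabetically by surname: Lindqvist before Petrov.
Adeyemi, Drummond, Okonkwo, Quinn and Ruiz all have classification seniority date 2 Mar 2008, so the next rule applies.
Adeyemi, Drummond, Okonkwo, Quinn and Ruiz are each not shift-lead qualified, so the next rule applies.
Among Adeyemi, Drummond, Okonkwo, Quinn and Ruiz, alphabetically by surname: Adeyemi before Drummond before Okonkwo before Quinn before Ruiz.
Order: Nakamura, Fontaine, Lindqvist, Petrov, Horvat, Adeyemi, Drummond, Okonkwo, Quinn, Ruiz. So position 9.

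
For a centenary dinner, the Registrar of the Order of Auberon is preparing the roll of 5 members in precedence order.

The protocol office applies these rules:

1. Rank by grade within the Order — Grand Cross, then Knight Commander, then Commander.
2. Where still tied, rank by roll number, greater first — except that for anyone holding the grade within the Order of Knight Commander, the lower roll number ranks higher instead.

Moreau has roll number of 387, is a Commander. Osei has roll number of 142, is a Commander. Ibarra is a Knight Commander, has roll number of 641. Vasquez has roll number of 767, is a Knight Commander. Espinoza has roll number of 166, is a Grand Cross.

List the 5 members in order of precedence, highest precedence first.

By grade within the Order: Espinoza (Grand Cross); then Ibarra and Vasquez (Knight Commander); then Moreau and Osei (Commander).
Among Ibarra and Vasquez, by roll number (lower first) (reversed rule for this group): Ibarra (641) before Vasquez (767).
Among Moreau and Osei, by roll number (higher first): Moreau (387) before Osei (142).
Full order: Espinoza, Ibarra, Vasquez, Moreau, Osei.

Espinoza, Ibarra, Vasquez, Moreau, Osei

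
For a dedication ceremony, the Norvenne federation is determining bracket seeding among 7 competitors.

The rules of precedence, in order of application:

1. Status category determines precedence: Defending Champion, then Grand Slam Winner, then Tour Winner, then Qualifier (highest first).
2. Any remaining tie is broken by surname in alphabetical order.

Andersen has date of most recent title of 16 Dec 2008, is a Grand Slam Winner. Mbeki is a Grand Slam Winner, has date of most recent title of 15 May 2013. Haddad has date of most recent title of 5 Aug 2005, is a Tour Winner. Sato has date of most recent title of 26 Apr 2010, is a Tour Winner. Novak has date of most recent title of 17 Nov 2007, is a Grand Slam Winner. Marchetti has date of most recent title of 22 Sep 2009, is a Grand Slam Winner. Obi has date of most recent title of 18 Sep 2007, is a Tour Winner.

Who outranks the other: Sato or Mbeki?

By status category: Andersen, Marchetti, Mbeki and Novak (Grand Slam Winner); then Haddad, Obi and Sato (Tour Winner).
Among Andersen, Marchetti, Mbeki and Novak, alphabetically by surname: Andersen before Marchetti before Mbeki before Novak.
Among Haddad, Obi and Sato, alphabetically by surname: Haddad before Obi before Sato.
So Mbeki takes precedence.

Mbeki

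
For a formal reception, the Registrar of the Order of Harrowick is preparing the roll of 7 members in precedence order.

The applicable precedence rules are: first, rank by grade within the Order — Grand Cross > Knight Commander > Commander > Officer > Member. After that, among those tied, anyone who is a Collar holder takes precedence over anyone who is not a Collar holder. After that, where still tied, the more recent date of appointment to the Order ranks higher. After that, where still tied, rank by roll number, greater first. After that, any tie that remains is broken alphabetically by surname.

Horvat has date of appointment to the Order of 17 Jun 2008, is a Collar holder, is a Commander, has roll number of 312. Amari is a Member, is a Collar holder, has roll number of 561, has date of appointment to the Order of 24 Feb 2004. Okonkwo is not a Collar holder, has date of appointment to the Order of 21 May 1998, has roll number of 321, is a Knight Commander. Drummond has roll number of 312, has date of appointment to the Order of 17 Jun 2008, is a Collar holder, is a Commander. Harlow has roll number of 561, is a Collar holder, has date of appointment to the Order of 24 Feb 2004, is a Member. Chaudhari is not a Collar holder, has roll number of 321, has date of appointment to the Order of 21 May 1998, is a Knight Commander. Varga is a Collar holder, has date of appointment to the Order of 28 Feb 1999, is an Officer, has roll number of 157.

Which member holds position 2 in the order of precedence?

By grade within the Order: Chaudhari and Okonkwo (Knight Commander); then Drummond and Horvat (Commander); then Varga (Officer); then Amari and Harlow (Member).
Chaudhari and Okonkwo are each not a Collar holder, so the next rule applies.
Chaudhari and Okonkwo both have date of appointment to the Order 21 May 1998, so the next rule applies.
Chaudhari and Okonkwo both have roll number 321, so the next rule applies.
Among Chaudhari and Okonkwo, alphabetically by surname: Chaudhari before Okonkwo.
Drummond and Horvat are each a Collar holder, so the next rule applies.
Drummond and Horvat both have date of appointment to the Order 17 Jun 2008, so the next rule applies.
Drummond and Horvat both have roll number 312, so the next rule applies.
Among Drummond and Horvat, alphabetically by surname: Drummond before Horvat.
Amari and Harlow are each a Collar holder, so the next rule applies.
Amari and Harlow both have date of appointment to the Order 24 Feb 2004, so the next rule applies.
Amari and Harlow both have roll number 561, so the next rule applies.
Among Amari and Harlow, alphabetically by surname: Amari before Harlow.
Order: Chaudhari, Okonkwo, Drummond, Horvat, Varga, Amari, Harlow.

Okonkwo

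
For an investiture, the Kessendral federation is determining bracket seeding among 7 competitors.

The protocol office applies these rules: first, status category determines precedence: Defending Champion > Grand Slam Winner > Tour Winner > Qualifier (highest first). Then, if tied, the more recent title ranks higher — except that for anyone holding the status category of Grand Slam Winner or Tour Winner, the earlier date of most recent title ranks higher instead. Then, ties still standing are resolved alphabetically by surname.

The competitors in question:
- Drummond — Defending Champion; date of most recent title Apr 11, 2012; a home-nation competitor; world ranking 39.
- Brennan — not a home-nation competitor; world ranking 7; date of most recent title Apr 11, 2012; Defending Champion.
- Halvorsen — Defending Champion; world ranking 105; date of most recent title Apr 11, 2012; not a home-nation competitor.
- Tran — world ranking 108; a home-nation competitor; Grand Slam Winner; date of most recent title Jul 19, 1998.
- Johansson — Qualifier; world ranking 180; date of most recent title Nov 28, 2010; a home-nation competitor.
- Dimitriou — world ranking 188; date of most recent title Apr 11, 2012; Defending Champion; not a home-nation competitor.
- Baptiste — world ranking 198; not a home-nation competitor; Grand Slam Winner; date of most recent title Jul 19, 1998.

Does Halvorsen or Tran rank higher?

By status category: Brennan, Dimitriou, Drummond and Halvorsen (Defending Champion); then Baptiste and Tran (Grand Slam Winner); then Johansson (Qualifier).
Brennan, Dimitriou, Drummond and Halvorsen all have date of most recent title Apr 11, 2012, so the next rule applies.
Among Brennan, Dimitriou, Drummond and Halvorsen, alphabetically by surname: Brennan before Dimitriou before Drummond before Halvorsen.
Baptiste and Tran both have date of most recent title Jul 19, 1998, so the next rule applies.
Among Baptiste and Tran, alphabetically by surname: Baptiste before Tran.
So Halvorsen takes precedence.

Halvorsen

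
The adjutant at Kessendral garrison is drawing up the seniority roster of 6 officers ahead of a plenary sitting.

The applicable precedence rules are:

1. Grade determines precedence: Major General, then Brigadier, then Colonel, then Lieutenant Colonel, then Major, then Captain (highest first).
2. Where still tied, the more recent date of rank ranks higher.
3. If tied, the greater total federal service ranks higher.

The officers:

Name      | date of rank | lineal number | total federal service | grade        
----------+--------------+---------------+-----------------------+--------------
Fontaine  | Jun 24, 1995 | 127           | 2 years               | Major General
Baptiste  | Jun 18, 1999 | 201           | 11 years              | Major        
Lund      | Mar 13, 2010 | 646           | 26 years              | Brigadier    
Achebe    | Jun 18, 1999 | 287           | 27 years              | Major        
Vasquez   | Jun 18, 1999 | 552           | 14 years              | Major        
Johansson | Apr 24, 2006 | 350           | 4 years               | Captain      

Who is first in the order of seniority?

By grade: Fontaine (Major General); then Lund (Brigadier); then Achebe, Vasquez and Baptiste (Major); then Johansson (Captain).
Achebe, Vasquez and Baptiste all have date of rank Jun 18, 1999, so the next rule applies.
Among Achebe, Vasquez and Baptiste, by total federal service (higher first): Achebe (27 years) before Vasquez (14 years) before Baptiste (11 years).
Order: Fontaine, Lund, Achebe, Vasquez, Baptiste, Johansson.

Fontaine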